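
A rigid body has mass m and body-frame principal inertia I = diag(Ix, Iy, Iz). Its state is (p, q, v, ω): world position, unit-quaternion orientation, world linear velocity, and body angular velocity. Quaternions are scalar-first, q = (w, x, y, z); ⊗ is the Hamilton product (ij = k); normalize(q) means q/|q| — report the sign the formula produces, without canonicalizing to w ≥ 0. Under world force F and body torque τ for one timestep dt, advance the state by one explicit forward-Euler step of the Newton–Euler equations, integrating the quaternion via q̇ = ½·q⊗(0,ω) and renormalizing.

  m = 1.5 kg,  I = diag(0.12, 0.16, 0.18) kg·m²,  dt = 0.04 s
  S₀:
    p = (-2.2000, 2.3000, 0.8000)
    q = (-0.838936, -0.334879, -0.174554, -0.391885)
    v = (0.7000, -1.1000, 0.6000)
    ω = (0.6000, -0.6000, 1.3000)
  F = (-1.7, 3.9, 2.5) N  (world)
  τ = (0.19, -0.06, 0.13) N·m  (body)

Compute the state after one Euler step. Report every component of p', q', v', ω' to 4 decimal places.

angular accel α = (1.7133, -0.0825, 0.8022)
new body rate ω' = (0.6685, -0.6033, 1.3321)
2q̇ = q⊗(0,ω) = (0.6056455, -0.9654128, 0.7035733, -0.7849570)
q' = normalize(q + ½dt·q⊗(0,ω)) = (-0.8264, -0.3540, -0.1604, -0.4074)
linear accel F/m = (-1.1333, 2.6000, 1.6667)
p' = p + v·dt = (-2.1720, 2.2560, 0.8240)
v' = v + a·dt = (0.6547, -0.9960, 0.6667)

p' = (-2.1720, 2.2560, 0.8240)
q' = (-0.8264, -0.3540, -0.1604, -0.4074)
v' = (0.6547, -0.9960, 0.6667)
ω' = (0.6685, -0.6033, 1.3321)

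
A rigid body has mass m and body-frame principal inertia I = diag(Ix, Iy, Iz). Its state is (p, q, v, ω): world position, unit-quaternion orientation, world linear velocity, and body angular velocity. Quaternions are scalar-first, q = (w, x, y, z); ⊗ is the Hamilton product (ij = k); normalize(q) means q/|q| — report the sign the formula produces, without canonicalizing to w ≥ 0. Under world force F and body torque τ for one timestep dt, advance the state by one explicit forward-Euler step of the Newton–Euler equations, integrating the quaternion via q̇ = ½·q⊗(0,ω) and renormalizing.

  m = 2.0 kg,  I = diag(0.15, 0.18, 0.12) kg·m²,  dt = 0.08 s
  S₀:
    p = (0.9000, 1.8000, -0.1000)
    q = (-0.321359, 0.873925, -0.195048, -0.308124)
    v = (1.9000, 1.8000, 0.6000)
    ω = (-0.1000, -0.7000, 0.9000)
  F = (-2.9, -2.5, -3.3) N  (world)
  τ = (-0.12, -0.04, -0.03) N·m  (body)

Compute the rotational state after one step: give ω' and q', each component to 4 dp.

ω' = (-0.1842, -0.7166, 0.8786)
q' = (-0.3119, 0.8587, -0.2161, -0.3446)

(τ − ω×Iω)/I = (-1.0520, -0.2072, -0.2675)
new body rate ω' = (-0.1842, -0.7166, 0.8786)
Hamilton product q⊗(0,ω) = (0.2281705, -0.3590941, -0.5307688, -0.9204754)
q' = normalize(q + ½dt·q⊗(0,ω)) = (-0.3119, 0.8587, -0.2161, -0.3446)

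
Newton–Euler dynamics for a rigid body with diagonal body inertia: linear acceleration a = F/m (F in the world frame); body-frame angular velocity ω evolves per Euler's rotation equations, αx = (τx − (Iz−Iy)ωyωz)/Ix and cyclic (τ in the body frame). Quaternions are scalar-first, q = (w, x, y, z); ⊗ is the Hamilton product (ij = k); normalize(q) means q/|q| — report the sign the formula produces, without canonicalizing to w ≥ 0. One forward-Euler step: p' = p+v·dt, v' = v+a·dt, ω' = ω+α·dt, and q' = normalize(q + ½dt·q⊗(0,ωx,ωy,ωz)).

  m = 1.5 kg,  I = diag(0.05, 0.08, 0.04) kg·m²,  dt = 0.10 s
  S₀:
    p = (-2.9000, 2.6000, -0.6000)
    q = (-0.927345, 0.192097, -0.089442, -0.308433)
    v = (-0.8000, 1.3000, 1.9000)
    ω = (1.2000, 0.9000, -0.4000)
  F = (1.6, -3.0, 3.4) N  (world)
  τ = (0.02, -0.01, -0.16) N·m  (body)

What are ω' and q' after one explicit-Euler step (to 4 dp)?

ω' = (1.2112, 0.8935, -0.8810)
q' = (-0.9382, 0.1517, -0.1454, -0.2750)

precession coupling ω×(Iω) = (0.0144, -0.0048, 0.0324)
(τ − ω×Iω)/I = (0.1120, -0.0650, -4.8100)
ω + α·dt = (1.2112, 0.8935, -0.8810)
2q̇ = q⊗(0,ω) = (-0.2733918, -0.7994475, -1.1278913, 0.6511557)
q' = normalize(q + ½dt·q⊗(0,ω)) = (-0.9382, 0.1517, -0.1454, -0.2750)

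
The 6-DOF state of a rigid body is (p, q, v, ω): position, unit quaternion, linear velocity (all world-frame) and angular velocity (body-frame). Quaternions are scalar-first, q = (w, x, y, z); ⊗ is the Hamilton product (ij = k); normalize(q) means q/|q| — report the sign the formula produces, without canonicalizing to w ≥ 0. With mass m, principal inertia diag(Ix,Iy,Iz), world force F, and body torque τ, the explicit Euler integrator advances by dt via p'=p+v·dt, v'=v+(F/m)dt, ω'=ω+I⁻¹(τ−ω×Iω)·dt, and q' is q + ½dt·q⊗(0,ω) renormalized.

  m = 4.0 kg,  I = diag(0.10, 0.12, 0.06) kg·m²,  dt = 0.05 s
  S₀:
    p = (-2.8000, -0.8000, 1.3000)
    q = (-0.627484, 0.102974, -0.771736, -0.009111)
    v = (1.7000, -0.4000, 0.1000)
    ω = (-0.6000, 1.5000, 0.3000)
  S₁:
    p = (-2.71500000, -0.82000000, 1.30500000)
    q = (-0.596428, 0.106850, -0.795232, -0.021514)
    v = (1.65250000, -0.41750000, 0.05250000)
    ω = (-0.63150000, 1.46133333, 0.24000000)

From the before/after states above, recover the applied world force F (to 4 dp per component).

F = (-3.8000, -1.4000, -3.8000)

Δv = v₁−v₀ = (-0.04750000, -0.01750000, -0.04750000)
F = m·Δv/dt = (-3.8000, -1.4000, -3.8000)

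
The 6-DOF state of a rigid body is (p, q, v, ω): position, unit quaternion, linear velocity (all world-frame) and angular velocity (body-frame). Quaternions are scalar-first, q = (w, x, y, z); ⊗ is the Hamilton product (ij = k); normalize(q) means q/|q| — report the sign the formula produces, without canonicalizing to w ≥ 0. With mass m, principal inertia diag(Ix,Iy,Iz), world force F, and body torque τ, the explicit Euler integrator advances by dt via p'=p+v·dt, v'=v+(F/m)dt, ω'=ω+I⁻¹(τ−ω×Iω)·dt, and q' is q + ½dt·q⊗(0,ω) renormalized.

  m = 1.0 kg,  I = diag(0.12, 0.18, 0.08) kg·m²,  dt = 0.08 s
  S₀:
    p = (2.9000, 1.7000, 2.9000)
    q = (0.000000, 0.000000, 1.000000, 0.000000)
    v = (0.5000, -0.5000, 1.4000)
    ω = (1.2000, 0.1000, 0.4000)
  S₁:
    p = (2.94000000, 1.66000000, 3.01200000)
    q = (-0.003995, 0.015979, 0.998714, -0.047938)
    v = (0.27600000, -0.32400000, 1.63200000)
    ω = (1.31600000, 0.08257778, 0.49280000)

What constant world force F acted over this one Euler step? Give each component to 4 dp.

F = (-2.8000, 2.2000, 2.9000)

v₁ − v₀ = (-0.22400000, 0.17600000, 0.23200000)
applied force F = (-2.8000, 2.2000, 2.9000)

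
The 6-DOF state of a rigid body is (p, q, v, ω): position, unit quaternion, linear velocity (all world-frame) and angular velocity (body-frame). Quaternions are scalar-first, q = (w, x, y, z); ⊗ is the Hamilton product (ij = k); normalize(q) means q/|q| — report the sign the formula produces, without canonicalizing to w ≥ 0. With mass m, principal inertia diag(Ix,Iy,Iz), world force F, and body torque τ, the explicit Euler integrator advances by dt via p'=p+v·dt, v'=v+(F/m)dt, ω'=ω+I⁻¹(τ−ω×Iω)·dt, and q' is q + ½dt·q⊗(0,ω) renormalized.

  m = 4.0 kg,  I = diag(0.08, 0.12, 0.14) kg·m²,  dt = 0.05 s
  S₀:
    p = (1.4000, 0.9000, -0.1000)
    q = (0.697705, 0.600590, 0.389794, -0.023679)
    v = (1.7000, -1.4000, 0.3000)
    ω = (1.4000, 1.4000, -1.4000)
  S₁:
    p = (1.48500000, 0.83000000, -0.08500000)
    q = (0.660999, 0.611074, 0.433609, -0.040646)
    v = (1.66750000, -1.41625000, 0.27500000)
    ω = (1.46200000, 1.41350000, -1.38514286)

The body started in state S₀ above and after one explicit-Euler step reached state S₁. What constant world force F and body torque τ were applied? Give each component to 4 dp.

F = (-2.6000, -1.3000, -2.0000)
τ = (0.0600, 0.1500, 0.1200)

v₁ − v₀ = (-0.03250000, -0.01625000, -0.02500000)
applied force F = (-2.6000, -1.3000, -2.0000)
rate change Δω = (0.06200000, 0.01350000, 0.01485714)
applied torque τ = (0.0600, 0.1500, 0.1200)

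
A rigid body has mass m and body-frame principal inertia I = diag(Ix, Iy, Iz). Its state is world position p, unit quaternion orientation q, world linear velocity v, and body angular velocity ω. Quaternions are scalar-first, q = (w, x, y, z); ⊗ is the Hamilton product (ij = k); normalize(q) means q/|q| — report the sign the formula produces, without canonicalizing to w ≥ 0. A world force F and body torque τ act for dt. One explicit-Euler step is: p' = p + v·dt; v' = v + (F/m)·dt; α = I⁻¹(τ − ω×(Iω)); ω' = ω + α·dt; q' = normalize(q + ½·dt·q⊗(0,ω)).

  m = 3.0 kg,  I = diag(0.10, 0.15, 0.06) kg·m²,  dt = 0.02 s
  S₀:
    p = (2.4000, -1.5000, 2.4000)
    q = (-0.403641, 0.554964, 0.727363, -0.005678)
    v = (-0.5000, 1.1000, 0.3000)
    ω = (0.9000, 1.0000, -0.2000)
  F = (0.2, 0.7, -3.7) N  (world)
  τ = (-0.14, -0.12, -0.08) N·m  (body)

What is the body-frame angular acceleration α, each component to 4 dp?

α = (-1.5800, -0.7520, -2.0833)

ω×(Iω) gyroscopic = (0.0180, -0.0072, 0.0450)
angular accel α = (-1.5800, -0.7520, -2.0833)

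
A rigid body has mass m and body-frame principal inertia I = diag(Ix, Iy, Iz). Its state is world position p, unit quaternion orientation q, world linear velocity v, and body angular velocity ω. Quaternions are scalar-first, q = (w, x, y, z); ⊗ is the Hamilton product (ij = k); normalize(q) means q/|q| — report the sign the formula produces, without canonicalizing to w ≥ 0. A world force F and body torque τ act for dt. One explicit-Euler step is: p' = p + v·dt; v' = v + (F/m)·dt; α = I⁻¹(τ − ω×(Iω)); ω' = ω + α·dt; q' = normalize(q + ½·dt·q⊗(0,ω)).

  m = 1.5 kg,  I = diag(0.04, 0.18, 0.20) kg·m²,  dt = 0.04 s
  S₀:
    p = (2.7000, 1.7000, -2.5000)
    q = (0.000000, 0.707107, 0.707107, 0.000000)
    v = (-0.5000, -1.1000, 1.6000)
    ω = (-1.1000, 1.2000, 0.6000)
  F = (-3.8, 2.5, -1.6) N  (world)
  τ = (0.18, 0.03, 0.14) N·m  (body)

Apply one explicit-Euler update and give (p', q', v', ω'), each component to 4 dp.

a = F/m = (-2.5333, 1.6667, -1.0667)
p' = p + v·dt = (2.6800, 1.6560, -2.4360)
v' = v + a·dt = (-0.6013, -1.0333, 1.5573)
precession coupling ω×(Iω) = (0.0144, 0.1056, -0.1848)
(τ − ω×Iω)/I = (4.1400, -0.4200, 1.6240)
ω' = ω + α·dt = (-0.9344, 1.1832, 0.6650)
2q̇ = q⊗(0,ω) = (-0.0707107, 0.4242642, -0.4242642, 1.6263461)
updated quaternion q' = (-0.0014, 0.7152, 0.6982, 0.0325)

p' = (2.6800, 1.6560, -2.4360)
q' = (-0.0014, 0.7152, 0.6982, 0.0325)
v' = (-0.6013, -1.0333, 1.5573)
ω' = (-0.9344, 1.1832, 0.6650)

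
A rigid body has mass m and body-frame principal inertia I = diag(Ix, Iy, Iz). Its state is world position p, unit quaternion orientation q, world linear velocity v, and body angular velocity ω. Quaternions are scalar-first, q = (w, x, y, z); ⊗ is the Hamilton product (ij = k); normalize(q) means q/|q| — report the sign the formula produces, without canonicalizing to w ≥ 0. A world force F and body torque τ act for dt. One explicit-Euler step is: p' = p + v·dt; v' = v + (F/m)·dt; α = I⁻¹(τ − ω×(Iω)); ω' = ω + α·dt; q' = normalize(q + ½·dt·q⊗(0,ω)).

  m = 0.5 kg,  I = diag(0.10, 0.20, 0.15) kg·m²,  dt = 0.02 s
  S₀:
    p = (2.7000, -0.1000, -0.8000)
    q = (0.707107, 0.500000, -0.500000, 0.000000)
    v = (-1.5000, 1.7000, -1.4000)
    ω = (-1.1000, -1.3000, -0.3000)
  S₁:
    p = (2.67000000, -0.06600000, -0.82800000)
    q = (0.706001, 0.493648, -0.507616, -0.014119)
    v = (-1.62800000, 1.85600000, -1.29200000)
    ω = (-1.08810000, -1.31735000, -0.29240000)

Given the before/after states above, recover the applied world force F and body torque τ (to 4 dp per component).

F = (-3.2000, 3.9000, 2.7000)
τ = (0.0400, -0.1900, 0.2000)

ω₁ − ω₀ = (0.01190000, -0.01735000, 0.00760000)
gyro term ω₀×Iω₀ = (-0.0195, -0.0165, 0.1430)
applied torque τ = (0.0400, -0.1900, 0.2000)
velocity change Δv = (-0.12800000, 0.15600000, 0.10800000)
F = m·Δv/dt = (-3.2000, 3.9000, 2.7000)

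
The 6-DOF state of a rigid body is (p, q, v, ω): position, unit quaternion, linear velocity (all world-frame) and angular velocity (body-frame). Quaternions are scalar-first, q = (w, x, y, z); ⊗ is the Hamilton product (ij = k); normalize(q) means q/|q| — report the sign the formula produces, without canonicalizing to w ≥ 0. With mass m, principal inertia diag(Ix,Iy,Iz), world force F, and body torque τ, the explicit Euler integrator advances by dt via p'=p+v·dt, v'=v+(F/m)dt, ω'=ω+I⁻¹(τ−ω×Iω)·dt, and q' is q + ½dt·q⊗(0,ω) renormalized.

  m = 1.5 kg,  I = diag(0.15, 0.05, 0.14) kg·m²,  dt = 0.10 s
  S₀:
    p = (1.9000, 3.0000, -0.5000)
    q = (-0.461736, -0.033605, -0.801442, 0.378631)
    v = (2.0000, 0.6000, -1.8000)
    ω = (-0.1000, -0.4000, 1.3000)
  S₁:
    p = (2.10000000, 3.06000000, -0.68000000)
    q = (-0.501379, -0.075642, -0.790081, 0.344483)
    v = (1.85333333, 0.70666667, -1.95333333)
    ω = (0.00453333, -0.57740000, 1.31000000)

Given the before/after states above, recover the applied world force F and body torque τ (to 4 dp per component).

rate change Δω = (0.10453333, -0.17740000, 0.01000000)
gyro term ω₀×Iω₀ = (-0.0468, -0.0013, -0.0040)
I·α + gyro = (0.1100, -0.0900, 0.0100)
Δv = v₁−v₀ = (-0.14666667, 0.10666667, -0.15333333)
applied force F = (-2.2000, 1.6000, -2.3000)

F = (-2.2000, 1.6000, -2.3000)
τ = (0.1100, -0.0900, 0.0100)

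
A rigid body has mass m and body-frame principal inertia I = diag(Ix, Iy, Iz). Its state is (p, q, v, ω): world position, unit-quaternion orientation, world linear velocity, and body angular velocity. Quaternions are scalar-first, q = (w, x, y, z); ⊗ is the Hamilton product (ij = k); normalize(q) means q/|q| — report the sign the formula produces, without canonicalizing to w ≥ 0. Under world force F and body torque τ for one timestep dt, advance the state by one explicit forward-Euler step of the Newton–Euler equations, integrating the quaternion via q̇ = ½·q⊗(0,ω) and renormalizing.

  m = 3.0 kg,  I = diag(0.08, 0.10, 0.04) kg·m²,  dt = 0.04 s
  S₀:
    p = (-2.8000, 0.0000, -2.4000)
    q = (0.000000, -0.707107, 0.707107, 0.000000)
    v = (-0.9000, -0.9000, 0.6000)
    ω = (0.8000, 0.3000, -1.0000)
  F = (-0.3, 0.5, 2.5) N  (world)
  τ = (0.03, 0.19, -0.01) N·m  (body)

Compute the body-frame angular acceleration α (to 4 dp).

α = (0.1500, 2.2200, -0.3700)

precession coupling ω×(Iω) = (0.0180, -0.0320, 0.0048)
angular accel α = (0.1500, 2.2200, -0.3700)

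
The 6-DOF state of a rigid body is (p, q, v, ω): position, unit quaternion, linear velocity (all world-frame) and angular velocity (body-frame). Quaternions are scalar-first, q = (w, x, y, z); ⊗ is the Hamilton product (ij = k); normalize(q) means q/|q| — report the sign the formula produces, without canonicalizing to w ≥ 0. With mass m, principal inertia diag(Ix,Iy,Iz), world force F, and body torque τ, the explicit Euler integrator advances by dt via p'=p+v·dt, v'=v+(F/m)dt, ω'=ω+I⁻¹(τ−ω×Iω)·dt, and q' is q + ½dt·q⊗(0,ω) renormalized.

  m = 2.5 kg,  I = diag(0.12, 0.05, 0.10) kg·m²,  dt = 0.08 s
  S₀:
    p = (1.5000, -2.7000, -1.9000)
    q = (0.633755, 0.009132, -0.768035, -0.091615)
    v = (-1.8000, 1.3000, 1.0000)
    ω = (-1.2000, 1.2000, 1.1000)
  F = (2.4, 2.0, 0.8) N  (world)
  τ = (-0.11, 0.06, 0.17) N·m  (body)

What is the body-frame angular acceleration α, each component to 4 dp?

ω×(Iω) gyroscopic = (0.0660, -0.0264, 0.1008)
angular accel α = (-1.4667, 1.7280, 0.6920)

α = (-1.4667, 1.7280, 0.6920)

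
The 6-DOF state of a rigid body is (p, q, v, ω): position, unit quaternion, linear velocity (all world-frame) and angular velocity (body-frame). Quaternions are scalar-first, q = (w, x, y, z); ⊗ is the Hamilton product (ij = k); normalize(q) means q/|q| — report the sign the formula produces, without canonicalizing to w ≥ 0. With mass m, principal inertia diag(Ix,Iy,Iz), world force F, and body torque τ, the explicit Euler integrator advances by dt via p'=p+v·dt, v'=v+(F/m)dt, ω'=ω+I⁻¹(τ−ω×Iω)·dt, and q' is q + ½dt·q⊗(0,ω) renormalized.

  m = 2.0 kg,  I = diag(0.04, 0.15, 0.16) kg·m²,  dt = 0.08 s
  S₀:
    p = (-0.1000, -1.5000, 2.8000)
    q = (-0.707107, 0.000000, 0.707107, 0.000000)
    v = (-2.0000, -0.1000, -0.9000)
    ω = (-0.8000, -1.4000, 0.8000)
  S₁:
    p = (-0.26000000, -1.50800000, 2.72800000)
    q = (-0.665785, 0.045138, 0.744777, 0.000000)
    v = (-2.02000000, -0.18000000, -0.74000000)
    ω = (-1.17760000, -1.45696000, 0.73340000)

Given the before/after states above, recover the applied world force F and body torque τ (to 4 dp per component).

F = (-0.5000, -2.0000, 4.0000)
τ = (-0.2000, -0.0300, -0.0100)

Δv = v₁−v₀ = (-0.02000000, -0.08000000, 0.16000000)
F = m·Δv/dt = (-0.5000, -2.0000, 4.0000)
rate change Δω = (-0.37760000, -0.05696000, -0.06660000)
I·α + gyro = (-0.2000, -0.0300, -0.0100)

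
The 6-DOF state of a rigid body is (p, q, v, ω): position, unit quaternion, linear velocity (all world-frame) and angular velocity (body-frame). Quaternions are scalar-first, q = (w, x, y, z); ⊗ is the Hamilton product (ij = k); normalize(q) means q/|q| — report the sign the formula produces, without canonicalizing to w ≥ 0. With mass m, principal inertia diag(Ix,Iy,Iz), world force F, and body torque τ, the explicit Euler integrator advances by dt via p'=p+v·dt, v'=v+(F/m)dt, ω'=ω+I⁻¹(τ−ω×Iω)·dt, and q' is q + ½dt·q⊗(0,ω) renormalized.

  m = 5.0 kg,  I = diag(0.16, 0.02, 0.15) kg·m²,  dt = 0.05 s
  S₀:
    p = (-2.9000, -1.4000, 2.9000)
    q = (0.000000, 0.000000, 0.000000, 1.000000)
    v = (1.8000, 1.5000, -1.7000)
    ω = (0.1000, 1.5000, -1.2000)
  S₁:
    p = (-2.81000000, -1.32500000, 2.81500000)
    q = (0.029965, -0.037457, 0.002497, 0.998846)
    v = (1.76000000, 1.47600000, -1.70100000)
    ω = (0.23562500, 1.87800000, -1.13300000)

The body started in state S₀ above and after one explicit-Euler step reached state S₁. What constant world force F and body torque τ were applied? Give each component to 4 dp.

F = (-4.0000, -2.4000, -0.1000)
τ = (0.2000, 0.1500, 0.1800)

v₁ − v₀ = (-0.04000000, -0.02400000, -0.00100000)
applied force F = (-4.0000, -2.4000, -0.1000)
Δω = ω₁−ω₀ = (0.13562500, 0.37800000, 0.06700000)
ω₀×(Iω₀) = (-0.2340, -0.0012, -0.0210)
applied torque τ = (0.2000, 0.1500, 0.1800)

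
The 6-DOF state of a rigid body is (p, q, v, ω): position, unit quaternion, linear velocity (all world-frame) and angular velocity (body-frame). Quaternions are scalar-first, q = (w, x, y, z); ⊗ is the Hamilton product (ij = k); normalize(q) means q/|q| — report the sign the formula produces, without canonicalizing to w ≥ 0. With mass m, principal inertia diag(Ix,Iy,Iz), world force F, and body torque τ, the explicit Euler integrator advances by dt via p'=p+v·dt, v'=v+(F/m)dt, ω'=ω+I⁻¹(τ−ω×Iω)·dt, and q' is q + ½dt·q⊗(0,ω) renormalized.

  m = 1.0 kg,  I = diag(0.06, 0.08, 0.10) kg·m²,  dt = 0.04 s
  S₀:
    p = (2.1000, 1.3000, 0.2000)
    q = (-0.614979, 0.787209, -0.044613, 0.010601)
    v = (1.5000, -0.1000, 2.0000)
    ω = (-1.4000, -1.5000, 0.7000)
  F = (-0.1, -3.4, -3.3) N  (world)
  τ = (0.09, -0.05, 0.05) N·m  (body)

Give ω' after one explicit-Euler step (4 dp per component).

α = I⁻¹(τ − ω×Iω) = (1.8500, -1.1150, 0.0800)
ω + α·dt = (-1.3260, -1.5446, 0.7032)

ω' = (-1.3260, -1.5446, 0.7032)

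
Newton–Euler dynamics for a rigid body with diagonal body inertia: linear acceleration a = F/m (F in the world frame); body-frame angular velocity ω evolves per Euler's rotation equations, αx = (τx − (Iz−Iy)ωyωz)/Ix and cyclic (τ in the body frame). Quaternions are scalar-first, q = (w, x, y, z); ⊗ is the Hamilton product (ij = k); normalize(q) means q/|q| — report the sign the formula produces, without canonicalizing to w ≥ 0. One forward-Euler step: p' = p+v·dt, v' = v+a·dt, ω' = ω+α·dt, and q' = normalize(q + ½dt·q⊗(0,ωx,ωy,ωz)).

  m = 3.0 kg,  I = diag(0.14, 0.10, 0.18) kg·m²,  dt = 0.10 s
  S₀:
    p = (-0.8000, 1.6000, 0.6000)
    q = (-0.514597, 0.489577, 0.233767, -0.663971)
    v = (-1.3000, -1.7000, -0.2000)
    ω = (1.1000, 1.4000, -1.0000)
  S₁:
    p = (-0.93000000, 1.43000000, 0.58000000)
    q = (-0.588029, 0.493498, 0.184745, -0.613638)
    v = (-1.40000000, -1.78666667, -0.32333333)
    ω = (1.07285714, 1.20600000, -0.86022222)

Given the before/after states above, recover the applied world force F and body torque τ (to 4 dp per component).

F = (-3.0000, -2.6000, -3.7000)
τ = (-0.1500, -0.1500, 0.1900)

rate change Δω = (-0.02714286, -0.19400000, 0.13977778)
ω₀×(Iω₀) = (-0.1120, 0.0440, -0.0616)
τ = I·(Δω/dt) + ω₀×(Iω₀) = (-0.1500, -0.1500, 0.1900)
velocity change Δv = (-0.10000000, -0.08666667, -0.12333333)
F = m·Δv/dt = (-3.0000, -2.6000, -3.7000)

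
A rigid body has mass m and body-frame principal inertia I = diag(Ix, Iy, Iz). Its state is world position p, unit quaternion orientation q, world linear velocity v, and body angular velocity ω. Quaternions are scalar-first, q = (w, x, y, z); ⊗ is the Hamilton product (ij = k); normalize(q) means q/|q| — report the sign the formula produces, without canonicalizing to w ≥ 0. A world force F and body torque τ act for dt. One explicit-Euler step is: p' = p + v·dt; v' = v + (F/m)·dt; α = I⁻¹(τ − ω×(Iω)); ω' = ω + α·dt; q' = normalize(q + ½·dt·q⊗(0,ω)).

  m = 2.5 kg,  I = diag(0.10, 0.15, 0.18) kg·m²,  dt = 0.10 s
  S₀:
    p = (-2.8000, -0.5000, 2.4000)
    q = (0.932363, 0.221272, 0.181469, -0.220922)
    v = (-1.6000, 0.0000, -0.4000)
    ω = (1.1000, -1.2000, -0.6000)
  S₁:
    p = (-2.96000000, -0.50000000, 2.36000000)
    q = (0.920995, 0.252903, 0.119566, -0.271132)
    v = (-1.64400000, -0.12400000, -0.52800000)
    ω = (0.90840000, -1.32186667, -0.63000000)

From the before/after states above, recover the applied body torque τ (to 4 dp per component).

τ = (-0.1700, -0.1300, -0.1200)

Δω = ω₁−ω₀ = (-0.19160000, -0.12186667, -0.03000000)
precession coupling = (0.0216, 0.0528, -0.0660)
I·α + gyro = (-0.1700, -0.1300, -0.1200)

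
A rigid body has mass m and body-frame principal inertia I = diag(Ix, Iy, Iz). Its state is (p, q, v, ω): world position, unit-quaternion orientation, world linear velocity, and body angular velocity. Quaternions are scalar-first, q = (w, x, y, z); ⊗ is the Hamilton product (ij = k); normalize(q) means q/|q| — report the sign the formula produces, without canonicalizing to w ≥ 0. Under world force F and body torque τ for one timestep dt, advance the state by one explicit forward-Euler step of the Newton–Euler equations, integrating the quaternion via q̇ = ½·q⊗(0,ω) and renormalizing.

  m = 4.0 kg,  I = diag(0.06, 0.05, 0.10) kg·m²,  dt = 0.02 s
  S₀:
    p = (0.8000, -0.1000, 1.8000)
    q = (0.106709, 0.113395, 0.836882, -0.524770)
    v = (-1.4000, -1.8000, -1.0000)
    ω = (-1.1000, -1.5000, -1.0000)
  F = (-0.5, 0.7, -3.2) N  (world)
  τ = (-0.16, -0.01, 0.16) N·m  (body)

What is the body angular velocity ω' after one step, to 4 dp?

ω×(Iω) gyroscopic = (0.0750, -0.0440, -0.0165)
(τ − ω×Iω)/I = (-3.9167, 0.6800, 1.7650)
ω + α·dt = (-1.1783, -1.4864, -0.9647)

ω' = (-1.1783, -1.4864, -0.9647)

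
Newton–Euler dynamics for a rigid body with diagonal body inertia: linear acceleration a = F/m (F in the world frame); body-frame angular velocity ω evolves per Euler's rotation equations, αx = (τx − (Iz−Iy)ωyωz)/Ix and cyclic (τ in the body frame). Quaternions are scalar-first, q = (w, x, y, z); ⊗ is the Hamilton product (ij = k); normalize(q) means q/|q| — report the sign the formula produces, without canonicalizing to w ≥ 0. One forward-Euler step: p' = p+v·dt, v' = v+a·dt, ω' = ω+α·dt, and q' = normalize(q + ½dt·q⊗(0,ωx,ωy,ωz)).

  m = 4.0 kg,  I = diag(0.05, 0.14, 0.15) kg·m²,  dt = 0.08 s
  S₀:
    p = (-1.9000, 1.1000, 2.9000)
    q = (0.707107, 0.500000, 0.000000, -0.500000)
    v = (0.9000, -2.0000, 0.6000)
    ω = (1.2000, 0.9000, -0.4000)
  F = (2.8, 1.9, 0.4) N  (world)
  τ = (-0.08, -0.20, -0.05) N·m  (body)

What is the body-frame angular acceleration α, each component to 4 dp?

α = (-1.5280, -1.7714, -0.9813)

ω×(Iω) gyroscopic = (-0.0036, 0.0480, 0.0972)
α = I⁻¹(τ − ω×Iω) = (-1.5280, -1.7714, -0.9813)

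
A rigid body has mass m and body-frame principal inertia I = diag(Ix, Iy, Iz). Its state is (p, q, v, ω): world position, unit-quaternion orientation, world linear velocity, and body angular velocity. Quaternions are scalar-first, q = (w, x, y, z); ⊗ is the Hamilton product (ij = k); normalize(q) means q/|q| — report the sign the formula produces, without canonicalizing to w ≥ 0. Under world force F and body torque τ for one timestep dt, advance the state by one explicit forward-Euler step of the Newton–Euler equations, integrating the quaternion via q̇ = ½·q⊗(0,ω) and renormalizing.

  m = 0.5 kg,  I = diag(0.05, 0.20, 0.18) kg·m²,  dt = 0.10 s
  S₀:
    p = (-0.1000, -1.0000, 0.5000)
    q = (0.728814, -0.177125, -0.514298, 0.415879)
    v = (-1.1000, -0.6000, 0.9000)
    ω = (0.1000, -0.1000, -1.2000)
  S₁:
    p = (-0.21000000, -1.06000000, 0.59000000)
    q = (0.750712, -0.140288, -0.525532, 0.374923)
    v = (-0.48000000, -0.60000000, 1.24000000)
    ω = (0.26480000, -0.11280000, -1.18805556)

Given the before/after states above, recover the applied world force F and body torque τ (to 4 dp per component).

F = (3.1000, 0.0000, 1.7000)
τ = (0.0800, -0.0100, 0.0200)

rate change Δω = (0.16480000, -0.01280000, 0.01194444)
ω₀×(Iω₀) = (-0.0024, 0.0156, -0.0015)
τ = I·(Δω/dt) + ω₀×(Iω₀) = (0.0800, -0.0100, 0.0200)
v₁ − v₀ = (0.62000000, 0.00000000, 0.34000000)
F = m·Δv/dt = (3.1000, 0.0000, 1.7000)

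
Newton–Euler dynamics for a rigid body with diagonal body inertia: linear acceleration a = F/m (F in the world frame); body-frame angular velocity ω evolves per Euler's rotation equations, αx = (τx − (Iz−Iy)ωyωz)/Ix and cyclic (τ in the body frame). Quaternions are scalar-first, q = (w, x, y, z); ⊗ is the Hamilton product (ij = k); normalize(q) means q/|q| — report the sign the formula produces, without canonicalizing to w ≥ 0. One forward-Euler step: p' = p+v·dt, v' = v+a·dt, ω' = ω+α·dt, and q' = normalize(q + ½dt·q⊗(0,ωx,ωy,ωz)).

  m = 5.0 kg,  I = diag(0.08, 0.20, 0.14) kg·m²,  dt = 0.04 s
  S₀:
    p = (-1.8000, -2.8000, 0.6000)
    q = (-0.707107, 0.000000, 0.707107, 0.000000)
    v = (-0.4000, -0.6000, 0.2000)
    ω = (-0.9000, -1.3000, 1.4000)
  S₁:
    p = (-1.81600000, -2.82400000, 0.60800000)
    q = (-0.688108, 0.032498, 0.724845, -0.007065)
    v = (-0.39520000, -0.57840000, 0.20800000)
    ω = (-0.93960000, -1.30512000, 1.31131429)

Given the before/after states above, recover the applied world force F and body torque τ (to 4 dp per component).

v₁ − v₀ = (0.00480000, 0.02160000, 0.00800000)
m·(v₁−v₀)/dt = (0.6000, 2.7000, 1.0000)
Δω = ω₁−ω₀ = (-0.03960000, -0.00512000, -0.08868571)
gyro term ω₀×Iω₀ = (0.1092, 0.0756, 0.1404)
applied torque τ = (0.0300, 0.0500, -0.1700)

F = (0.6000, 2.7000, 1.0000)
τ = (0.0300, 0.0500, -0.1700)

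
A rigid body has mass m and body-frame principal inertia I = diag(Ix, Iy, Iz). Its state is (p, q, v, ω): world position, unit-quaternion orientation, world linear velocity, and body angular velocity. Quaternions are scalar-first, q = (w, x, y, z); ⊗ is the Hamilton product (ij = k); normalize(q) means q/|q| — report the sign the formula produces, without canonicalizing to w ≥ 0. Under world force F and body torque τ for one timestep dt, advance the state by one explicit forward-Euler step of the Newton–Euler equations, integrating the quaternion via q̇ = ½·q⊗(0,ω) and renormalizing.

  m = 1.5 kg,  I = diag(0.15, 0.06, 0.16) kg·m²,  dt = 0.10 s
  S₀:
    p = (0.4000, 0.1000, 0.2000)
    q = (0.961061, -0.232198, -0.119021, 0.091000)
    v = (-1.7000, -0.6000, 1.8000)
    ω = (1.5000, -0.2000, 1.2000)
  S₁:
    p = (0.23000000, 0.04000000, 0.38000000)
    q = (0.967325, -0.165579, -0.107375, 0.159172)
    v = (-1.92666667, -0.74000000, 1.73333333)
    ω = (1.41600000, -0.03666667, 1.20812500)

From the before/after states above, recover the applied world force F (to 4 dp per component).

velocity change Δv = (-0.22666667, -0.14000000, -0.06666667)
m·(v₁−v₀)/dt = (-3.4000, -2.1000, -1.0000)

F = (-3.4000, -2.1000, -1.0000)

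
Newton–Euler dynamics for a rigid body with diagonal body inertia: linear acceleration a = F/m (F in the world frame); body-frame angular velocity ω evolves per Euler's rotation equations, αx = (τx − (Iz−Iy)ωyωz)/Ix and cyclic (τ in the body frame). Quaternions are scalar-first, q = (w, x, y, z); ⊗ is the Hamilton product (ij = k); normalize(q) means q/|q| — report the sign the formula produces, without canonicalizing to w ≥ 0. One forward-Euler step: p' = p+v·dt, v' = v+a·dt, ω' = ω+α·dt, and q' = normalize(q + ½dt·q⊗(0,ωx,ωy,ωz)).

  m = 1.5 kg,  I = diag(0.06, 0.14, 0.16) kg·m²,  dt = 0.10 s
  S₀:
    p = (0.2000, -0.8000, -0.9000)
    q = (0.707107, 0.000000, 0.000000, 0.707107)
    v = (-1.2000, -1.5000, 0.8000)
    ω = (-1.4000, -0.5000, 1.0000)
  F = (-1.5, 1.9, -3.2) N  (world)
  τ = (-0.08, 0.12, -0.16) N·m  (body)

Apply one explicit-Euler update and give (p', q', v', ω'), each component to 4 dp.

p' = (0.0800, -0.9500, -0.8200)
q' = (0.6691, -0.0317, -0.0669, 0.7395)
v' = (-1.3000, -1.3733, 0.5867)
ω' = (-1.5167, -0.5143, 0.8650)

(τ − ω×Iω)/I = (-1.1667, -0.1429, -1.3500)
new body rate ω' = (-1.5167, -0.5143, 0.8650)
2q̇ = q⊗(0,ω) = (-0.7071070, -0.6363963, -1.3435033, 0.7071070)
q + ½dt·q⊗(0,ω), renormalized = (0.6691, -0.0317, -0.0669, 0.7395)
p + v·dt = (0.0800, -0.9500, -0.8200)
v + (F/m)dt = (-1.3000, -1.3733, 0.5867)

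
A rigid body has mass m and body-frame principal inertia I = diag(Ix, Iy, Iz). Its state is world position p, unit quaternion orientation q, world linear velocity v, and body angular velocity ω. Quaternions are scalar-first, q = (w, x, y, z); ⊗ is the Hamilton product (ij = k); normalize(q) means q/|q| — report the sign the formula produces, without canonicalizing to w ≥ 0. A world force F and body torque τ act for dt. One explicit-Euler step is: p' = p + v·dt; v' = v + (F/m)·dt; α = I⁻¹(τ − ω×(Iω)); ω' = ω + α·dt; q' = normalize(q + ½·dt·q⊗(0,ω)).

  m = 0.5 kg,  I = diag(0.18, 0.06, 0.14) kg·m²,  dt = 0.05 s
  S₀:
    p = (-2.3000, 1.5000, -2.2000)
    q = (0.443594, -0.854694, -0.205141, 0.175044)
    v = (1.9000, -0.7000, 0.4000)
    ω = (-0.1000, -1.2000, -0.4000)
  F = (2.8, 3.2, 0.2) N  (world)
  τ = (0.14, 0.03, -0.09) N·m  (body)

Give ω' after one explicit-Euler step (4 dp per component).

precession coupling ω×(Iω) = (0.0384, 0.0016, -0.0144)
α = I⁻¹(τ − ω×Iω) = (0.5644, 0.4733, -0.5400)
ω' = ω + α·dt = (-0.0718, -1.1763, -0.4270)

ω' = (-0.0718, -1.1763, -0.4270)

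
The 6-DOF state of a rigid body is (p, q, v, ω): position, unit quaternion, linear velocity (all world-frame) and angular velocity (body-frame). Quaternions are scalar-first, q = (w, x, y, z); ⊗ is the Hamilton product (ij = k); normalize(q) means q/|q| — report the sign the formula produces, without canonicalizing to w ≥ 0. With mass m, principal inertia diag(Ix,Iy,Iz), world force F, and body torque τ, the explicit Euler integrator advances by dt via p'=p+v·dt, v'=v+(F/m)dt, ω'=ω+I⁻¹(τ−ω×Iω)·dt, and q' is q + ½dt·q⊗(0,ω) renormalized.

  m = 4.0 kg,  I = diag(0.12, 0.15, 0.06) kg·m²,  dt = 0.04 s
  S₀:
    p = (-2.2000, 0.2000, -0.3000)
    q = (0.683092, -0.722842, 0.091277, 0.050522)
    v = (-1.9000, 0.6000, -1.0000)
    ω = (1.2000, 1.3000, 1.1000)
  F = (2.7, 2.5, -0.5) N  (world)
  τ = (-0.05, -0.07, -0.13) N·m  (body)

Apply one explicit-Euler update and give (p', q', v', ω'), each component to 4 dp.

p' = p + v·dt = (-2.2760, 0.2240, -0.3400)
new velocity v' = (-1.8730, 0.6250, -1.0050)
precession coupling ω×(Iω) = (-0.1287, 0.0792, 0.0468)
α = I⁻¹(τ − ω×Iω) = (0.6558, -0.9947, -2.9467)
ω + α·dt = (1.2262, 1.2602, 0.9821)
Hamilton product q⊗(0,ω) = (0.6931761, 0.8544365, 1.7437722, -0.2978258)
updated quaternion q' = (0.6964, -0.7051, 0.1260, 0.0445)

p' = (-2.2760, 0.2240, -0.3400)
q' = (0.6964, -0.7051, 0.1260, 0.0445)
v' = (-1.8730, 0.6250, -1.0050)
ω' = (1.2262, 1.2602, 0.9821)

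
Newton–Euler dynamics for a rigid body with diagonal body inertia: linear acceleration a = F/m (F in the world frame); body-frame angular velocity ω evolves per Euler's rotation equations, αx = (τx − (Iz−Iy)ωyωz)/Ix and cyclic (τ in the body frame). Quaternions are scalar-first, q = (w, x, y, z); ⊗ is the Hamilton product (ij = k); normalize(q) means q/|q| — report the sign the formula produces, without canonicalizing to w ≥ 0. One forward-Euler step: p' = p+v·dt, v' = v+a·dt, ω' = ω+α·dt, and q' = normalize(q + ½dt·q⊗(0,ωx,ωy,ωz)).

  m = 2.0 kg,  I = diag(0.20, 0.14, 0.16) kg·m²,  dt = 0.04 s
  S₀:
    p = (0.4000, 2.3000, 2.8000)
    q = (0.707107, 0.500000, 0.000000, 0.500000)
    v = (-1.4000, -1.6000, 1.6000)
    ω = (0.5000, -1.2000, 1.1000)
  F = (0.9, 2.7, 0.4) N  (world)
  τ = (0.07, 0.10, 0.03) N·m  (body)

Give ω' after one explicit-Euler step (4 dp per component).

ω×(Iω) gyroscopic = (-0.0264, 0.0220, 0.0360)
angular accel α = (0.4820, 0.5571, -0.0375)
ω + α·dt = (0.5193, -1.1777, 1.0985)

ω' = (0.5193, -1.1777, 1.0985)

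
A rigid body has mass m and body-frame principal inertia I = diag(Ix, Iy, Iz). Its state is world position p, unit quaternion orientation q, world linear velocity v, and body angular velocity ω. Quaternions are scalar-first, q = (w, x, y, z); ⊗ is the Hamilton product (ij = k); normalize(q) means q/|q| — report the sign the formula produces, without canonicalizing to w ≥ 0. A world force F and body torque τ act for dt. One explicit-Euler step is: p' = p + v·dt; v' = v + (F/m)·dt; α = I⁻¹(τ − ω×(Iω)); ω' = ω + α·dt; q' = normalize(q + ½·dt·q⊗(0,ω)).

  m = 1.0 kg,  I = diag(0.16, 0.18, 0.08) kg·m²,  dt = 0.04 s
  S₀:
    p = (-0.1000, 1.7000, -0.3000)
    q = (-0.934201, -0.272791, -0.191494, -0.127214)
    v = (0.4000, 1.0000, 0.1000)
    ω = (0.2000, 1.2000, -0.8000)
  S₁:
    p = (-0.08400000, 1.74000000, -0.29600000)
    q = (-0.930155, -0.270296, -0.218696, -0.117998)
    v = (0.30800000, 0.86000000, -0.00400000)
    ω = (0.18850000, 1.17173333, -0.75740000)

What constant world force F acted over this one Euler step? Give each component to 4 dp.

F = (-2.3000, -3.5000, -2.6000)

Δv = v₁−v₀ = (-0.09200000, -0.14000000, -0.10400000)
applied force F = (-2.3000, -3.5000, -2.6000)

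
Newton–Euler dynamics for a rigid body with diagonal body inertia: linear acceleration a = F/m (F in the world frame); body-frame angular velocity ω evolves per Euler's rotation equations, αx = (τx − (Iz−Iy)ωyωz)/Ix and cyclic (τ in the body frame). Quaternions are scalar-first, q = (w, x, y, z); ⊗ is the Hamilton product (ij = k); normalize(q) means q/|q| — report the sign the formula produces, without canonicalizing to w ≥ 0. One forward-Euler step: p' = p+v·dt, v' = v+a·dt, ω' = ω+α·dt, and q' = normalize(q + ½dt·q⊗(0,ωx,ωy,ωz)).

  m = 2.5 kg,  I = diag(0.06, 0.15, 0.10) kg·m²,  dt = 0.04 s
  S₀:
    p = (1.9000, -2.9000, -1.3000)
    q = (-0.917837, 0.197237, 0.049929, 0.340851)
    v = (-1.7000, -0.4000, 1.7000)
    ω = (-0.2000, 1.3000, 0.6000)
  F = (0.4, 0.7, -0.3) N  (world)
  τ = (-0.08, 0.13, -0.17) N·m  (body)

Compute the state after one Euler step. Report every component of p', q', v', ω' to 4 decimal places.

gyro term ω×Iω = (-0.0390, 0.0048, -0.0234)
α = I⁻¹(τ − ω×Iω) = (-0.6833, 0.8347, -1.4660)
ω' = ω + α·dt = (-0.2273, 1.3334, 0.5414)
2q̇ = q⊗(0,ω) = (-0.2299709, -0.2295815, -1.3797005, -0.2843083)
q' = normalize(q + ½dt·q⊗(0,ω)) = (-0.9221, 0.1926, 0.0223, 0.3350)
new position p' = (1.8320, -2.9160, -1.2320)
new velocity v' = (-1.6936, -0.3888, 1.6952)

p' = (1.8320, -2.9160, -1.2320)
q' = (-0.9221, 0.1926, 0.0223, 0.3350)
v' = (-1.6936, -0.3888, 1.6952)
ω' = (-0.2273, 1.3334, 0.5414)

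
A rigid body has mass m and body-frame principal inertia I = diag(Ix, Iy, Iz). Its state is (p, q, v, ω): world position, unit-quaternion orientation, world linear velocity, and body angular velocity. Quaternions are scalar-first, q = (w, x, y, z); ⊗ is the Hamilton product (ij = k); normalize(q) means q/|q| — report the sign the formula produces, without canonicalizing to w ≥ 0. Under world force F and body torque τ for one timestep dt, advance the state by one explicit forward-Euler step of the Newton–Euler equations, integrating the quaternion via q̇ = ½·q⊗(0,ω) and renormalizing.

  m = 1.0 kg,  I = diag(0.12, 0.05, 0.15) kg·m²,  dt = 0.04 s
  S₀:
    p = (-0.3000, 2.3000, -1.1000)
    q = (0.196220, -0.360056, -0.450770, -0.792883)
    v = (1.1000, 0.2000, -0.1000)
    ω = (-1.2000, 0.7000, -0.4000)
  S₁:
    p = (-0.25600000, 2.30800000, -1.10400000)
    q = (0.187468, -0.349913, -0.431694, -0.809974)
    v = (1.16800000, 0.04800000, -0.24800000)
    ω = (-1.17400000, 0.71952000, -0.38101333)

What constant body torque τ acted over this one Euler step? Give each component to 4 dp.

ω₁ − ω₀ = (0.02600000, 0.01952000, 0.01898667)
applied torque τ = (0.0500, 0.0100, 0.1300)

τ = (0.0500, 0.0100, 0.1300)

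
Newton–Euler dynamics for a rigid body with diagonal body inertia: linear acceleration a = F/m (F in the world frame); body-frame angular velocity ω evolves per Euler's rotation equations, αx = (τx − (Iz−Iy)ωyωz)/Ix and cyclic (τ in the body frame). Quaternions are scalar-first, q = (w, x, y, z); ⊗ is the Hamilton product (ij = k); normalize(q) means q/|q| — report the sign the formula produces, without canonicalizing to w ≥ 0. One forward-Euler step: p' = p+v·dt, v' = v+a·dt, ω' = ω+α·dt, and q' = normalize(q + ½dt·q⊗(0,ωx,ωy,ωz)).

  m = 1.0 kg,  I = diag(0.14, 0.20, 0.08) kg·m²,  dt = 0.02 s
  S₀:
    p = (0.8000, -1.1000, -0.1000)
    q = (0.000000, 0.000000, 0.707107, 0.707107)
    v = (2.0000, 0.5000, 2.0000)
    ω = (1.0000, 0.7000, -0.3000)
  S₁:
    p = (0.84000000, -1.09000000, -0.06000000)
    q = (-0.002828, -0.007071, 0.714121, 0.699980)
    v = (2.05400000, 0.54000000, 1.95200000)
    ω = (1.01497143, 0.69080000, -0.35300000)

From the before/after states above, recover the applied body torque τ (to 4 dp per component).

Δω = ω₁−ω₀ = (0.01497143, -0.00920000, -0.05300000)
I·α + gyro = (0.1300, -0.1100, -0.1700)

τ = (0.1300, -0.1100, -0.1700)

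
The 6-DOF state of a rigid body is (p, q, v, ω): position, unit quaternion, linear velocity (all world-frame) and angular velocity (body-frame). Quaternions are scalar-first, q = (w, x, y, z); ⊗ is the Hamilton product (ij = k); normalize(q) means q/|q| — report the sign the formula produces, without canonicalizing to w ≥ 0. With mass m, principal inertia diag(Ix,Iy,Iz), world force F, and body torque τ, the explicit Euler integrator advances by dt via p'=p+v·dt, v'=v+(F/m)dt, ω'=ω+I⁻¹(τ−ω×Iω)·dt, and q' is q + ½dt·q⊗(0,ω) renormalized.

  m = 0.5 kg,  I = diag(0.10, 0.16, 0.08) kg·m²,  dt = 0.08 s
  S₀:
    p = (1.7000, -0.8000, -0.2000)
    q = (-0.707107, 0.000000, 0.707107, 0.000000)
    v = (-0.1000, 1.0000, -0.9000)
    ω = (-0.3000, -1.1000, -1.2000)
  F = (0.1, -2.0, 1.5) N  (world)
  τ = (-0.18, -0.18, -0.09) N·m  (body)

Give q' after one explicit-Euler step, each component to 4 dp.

Hamilton product q⊗(0,ω) = (0.7778177, -0.6363963, 0.7778177, 1.0606605)
q + ½dt·q⊗(0,ω), renormalized = (-0.6745, -0.0254, 0.7366, 0.0423)

q' = (-0.6745, -0.0254, 0.7366, 0.0423)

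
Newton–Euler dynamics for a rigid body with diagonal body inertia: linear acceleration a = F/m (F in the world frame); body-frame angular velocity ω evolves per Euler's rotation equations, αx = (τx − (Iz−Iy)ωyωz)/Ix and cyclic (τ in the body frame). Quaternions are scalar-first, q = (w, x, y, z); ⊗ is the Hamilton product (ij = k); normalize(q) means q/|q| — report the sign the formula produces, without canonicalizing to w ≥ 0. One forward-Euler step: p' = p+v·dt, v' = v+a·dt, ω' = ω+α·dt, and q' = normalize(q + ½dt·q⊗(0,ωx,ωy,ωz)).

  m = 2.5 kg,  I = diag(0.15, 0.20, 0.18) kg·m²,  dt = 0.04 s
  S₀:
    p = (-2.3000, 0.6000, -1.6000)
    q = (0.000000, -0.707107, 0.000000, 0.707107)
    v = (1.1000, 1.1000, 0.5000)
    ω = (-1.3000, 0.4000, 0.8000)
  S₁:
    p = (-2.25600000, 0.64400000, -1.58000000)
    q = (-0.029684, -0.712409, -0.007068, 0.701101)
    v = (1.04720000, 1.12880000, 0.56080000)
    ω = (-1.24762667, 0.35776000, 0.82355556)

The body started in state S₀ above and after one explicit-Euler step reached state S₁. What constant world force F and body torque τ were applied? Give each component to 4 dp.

v₁ − v₀ = (-0.05280000, 0.02880000, 0.06080000)
F = m·Δv/dt = (-3.3000, 1.8000, 3.8000)
ω₁ − ω₀ = (0.05237333, -0.04224000, 0.02355556)
ω₀×(Iω₀) = (-0.0064, 0.0312, -0.0260)
I·α + gyro = (0.1900, -0.1800, 0.0800)

F = (-3.3000, 1.8000, 3.8000)
τ = (0.1900, -0.1800, 0.0800)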